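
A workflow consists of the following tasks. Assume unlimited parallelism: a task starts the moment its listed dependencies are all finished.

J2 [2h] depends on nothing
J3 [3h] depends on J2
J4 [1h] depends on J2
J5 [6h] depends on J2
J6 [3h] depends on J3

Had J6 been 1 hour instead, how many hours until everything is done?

Actual critical path: J2→J3→J6 = 2+3+3 = 8 ⇒ 8 hours.
Since J6 is critical, the -2 change carries straight to that chain (now 6 hours).
The binding chain switches to J2→J5 = 2+6 = 8; finish 8 hours.

8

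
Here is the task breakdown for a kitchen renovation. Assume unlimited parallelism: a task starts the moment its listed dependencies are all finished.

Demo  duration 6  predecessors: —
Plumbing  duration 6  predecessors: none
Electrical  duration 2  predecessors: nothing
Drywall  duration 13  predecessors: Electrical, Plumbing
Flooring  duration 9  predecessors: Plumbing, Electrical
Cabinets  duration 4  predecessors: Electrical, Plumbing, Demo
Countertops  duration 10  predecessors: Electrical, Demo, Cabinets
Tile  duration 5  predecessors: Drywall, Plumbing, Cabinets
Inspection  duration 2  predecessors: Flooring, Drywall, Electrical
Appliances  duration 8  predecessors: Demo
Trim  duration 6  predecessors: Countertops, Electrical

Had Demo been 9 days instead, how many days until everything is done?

29

The binding path is Demo→Cabinets→Countertops→Trim = 6+4+10+6 = 26; finish at 26 days.
Since Demo is critical, the +3 change carries straight to that chain (now 29 days).
The critical path is still Demo→Cabinets→Countertops→Trim; finish is now 29 days.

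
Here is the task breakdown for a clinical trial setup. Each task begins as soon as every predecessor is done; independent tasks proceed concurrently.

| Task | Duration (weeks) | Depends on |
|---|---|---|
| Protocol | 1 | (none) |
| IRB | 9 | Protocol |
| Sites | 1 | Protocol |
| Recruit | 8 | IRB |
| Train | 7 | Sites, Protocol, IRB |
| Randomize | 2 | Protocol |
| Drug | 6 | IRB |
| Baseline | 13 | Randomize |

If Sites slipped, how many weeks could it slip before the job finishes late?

9

Critical path: Protocol→IRB→Recruit = 1+9+8 = 18, so the finish is 18 weeks.
Longest path through Sites: 9 weeks (earliest finish 2, latest finish 11).
Slack of Sites = 10 − 1 = 9 weeks.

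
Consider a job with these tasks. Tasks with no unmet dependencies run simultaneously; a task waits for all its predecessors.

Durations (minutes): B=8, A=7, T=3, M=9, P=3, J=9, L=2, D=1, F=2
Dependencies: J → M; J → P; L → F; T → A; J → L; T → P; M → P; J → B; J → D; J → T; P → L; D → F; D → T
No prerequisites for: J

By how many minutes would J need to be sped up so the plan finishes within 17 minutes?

8

Current finish: 25 minutes; target: 17.
J is on every critical path, so each minute cut from J cuts the finish by one (this holds down to a finish of 17).
Need 25 − 17 = 8 minutes off J → J becomes 1 minute, finish becomes 17.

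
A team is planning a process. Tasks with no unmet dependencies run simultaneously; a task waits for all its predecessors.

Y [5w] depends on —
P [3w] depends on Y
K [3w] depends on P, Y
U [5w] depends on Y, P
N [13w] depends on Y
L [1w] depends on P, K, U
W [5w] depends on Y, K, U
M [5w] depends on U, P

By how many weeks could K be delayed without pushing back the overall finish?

2

Critical path: Y→P→U→W = 5+3+5+5 = 18, so the finish is 18 weeks.
The longest chain containing K totals 16 weeks.
Slack of K = 10 − 8 = 2 weeks.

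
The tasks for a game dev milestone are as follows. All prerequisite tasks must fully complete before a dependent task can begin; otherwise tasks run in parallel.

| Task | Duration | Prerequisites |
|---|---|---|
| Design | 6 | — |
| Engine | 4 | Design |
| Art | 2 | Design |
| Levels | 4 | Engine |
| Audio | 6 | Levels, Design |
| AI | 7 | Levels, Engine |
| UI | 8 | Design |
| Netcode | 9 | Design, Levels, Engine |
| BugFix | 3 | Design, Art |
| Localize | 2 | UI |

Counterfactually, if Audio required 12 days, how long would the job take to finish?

26

The binding path is Design→Engine→Levels→Netcode = 6+4+4+9 = 23; finish at 23 days.
Audio is off the critical path — its longest chain is 20 days, giving 3 of slack.
New critical path: Design→Engine→Levels→Audio = 6+4+4+12 = 26 ⇒ 26 days.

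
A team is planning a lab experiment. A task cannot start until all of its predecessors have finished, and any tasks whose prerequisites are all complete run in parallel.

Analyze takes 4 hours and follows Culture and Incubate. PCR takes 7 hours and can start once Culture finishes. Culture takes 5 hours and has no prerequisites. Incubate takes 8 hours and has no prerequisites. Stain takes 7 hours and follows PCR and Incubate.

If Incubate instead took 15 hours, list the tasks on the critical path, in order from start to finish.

Baseline: Culture→PCR→Stain = 5+7+7 = 19 → 19 hours.
Incubate is off the critical path — its longest chain is 15 hours, giving 4 of slack.
The binding chain switches to Incubate→Stain = 15+7 = 22; finish 22 hours.

Incubate, Stain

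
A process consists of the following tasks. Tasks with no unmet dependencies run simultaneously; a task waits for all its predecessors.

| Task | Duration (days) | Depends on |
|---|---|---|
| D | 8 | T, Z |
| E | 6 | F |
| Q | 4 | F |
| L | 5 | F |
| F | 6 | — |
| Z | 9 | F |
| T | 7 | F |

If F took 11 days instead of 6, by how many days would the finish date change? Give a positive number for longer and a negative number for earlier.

Critical path before the change: F→Z→D = 6+9+8 = 23 giving 23 days.
F is on the critical path; changing it to 11 makes that path 28 days.
The critical path is still F→Z→D; finish is now 28 days.
Change in finish: 28 − 23 = +5 days.

5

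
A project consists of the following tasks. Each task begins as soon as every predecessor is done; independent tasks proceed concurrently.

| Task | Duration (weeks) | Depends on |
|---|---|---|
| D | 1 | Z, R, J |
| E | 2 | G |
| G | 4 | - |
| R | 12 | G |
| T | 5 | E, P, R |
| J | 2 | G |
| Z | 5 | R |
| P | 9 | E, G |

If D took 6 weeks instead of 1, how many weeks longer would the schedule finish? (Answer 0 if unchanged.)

Critical path before the change: G→R→Z→D = 4+12+5+1 = 22 giving 22 weeks.
D lies on that path, so at 6 weeks the path becomes 27 weeks.
No other chain overtakes it, so the finish is 27 weeks.
Change in finish: 27 − 22 = +5 weeks.

5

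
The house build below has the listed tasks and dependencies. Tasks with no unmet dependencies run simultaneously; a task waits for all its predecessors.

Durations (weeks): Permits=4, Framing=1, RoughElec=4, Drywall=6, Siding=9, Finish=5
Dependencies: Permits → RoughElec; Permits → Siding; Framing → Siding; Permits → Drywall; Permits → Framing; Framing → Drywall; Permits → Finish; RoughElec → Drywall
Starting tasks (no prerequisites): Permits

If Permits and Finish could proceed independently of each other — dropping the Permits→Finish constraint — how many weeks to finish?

With the dependency in place, Permits→Framing→Siding = 4+1+9 = 14 sets the finish at 14 weeks.
Without Permits→Finish, Finish's earliest start moves from 4 to 0.
The longest chain is now Permits→Framing→Siding = 4+1+9 = 14, so the house build takes 14 weeks.

14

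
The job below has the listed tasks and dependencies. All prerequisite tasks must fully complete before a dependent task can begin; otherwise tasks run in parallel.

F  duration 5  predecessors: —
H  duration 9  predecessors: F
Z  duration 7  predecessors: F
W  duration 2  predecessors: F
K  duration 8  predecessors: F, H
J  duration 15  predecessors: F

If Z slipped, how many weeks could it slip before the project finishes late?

F→H→K = 5+9+8 = 22 sets the makespan at 22 weeks.
The longest chain containing Z totals 12 weeks.
Float = 22 − 12 = 10.

10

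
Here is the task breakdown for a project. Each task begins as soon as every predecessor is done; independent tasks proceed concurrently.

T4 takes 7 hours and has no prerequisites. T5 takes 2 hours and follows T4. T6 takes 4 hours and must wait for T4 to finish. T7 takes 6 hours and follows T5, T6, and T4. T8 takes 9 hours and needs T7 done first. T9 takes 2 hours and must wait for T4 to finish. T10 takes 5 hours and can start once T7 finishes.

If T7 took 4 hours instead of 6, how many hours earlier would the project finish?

2

As given, the longest chain is T4→T6→T7→T8 = 7+4+6+9 = 26, so the finish is 26 hours.
T7 lies on that path, so at 4 hours the path becomes 24 hours.
The critical path is still T4→T6→T7→T8; finish is now 24 hours.
Change in finish: 24 − 26 = -2 hours.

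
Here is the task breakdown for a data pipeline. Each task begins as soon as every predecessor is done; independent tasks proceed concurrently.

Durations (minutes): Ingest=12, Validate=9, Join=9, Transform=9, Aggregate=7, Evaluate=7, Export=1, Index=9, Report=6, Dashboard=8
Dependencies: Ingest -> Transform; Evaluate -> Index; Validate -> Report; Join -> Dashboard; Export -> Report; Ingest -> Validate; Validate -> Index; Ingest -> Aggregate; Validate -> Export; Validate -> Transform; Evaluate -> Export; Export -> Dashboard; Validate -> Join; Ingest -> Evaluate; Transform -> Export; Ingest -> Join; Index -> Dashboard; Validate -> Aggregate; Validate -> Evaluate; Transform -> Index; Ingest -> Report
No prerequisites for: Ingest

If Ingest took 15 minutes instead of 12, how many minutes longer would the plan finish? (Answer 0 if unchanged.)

Critical path before the change: Ingest→Validate→Transform→Index→Dashboard = 12+9+9+9+8 = 47 giving 47 minutes.
Since Ingest is critical, the +3 change carries straight to that chain (now 50 minutes).
No other chain overtakes it, so the finish is 50 minutes.
Change in finish: 50 − 47 = +3 minutes.

3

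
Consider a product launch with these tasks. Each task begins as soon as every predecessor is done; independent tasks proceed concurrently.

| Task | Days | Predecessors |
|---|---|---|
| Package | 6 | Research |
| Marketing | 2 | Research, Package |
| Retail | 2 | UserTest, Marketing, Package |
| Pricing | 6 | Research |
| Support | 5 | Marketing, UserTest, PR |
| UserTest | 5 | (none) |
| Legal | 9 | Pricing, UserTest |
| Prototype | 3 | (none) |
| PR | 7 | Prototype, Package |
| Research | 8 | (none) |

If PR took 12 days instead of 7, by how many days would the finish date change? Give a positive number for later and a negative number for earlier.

5

The binding path is Research→Package→PR→Support = 8+6+7+5 = 26; finish at 26 days.
PR lies on that path, so at 12 days the path becomes 31 days.
No other chain overtakes it, so the finish is 31 days.
Change in finish: 31 − 26 = +5 days.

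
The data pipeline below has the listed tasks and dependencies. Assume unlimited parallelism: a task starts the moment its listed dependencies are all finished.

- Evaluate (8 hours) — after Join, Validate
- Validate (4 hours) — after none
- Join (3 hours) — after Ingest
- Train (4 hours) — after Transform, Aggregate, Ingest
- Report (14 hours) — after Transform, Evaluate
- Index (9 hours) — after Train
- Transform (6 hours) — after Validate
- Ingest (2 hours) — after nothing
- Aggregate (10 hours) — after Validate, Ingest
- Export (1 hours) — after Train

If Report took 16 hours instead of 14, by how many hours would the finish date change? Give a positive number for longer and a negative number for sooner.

Actual critical path: Ingest→Join→Evaluate→Report = 2+3+8+14 = 27 ⇒ 27 hours.
Since Report is critical, the +2 change carries straight to that chain (now 29 hours).
That remains the longest chain; total 29 hours.
Change in finish: 29 − 27 = +2 hours.

2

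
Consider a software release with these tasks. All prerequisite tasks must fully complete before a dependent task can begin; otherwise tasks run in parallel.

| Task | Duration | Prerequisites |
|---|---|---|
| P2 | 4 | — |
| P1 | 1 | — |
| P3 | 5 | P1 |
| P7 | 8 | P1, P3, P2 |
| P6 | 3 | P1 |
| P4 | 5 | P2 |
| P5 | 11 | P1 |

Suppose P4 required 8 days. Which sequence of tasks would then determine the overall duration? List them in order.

The binding path is P1→P3→P7 = 1+5+8 = 14; finish at 14 days.
P4 has 5 days of float (longest path through it is 9).
The critical path is still P1→P3→P7; finish is now 14 days.

P1, P3, P7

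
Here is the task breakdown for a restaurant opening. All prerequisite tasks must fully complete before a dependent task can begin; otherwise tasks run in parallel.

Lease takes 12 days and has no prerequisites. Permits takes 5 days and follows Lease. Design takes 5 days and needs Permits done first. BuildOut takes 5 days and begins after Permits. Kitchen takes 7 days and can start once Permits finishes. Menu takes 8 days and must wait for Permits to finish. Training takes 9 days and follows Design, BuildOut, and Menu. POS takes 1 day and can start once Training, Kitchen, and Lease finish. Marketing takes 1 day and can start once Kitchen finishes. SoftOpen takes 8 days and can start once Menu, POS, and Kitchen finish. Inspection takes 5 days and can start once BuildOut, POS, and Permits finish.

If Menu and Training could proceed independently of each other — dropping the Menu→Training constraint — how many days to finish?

With the dependency in place, Lease→Permits→Menu→Training→POS→SoftOpen = 12+5+8+9+1+8 = 43 sets the finish at 43 days.
Without Menu→Training, Training's earliest start moves from 25 to 22.
The longest chain is now Lease→Permits→Design→Training→POS→SoftOpen = 12+5+5+9+1+8 = 40, so the plan takes 40 days.

40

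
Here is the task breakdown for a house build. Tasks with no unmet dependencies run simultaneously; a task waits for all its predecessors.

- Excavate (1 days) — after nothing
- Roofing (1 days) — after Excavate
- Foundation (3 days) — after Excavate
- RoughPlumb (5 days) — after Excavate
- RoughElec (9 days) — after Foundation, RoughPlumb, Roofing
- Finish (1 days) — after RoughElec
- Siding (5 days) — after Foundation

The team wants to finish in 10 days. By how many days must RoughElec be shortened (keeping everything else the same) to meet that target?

6

Current finish: 16 days; target: 10.
RoughElec is on every critical path, so each day cut from RoughElec cuts the finish by one (this holds down to a finish of 9).
Need 16 − 10 = 6 days off RoughElec → RoughElec becomes 3 days, finish becomes 10.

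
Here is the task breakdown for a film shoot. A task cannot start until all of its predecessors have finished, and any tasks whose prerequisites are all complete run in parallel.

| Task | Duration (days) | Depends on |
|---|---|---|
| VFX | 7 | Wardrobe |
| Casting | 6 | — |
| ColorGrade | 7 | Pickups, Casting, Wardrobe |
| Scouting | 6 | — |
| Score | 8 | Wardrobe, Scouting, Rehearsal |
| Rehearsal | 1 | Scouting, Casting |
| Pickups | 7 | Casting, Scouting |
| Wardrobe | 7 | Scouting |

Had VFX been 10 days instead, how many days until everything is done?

Baseline: Scouting→Wardrobe→Score = 6+7+8 = 21 → 21 days.
VFX has 1 day of float (longest path through it is 20).
New critical path: Scouting→Wardrobe→VFX = 6+7+10 = 23 ⇒ 23 days.

23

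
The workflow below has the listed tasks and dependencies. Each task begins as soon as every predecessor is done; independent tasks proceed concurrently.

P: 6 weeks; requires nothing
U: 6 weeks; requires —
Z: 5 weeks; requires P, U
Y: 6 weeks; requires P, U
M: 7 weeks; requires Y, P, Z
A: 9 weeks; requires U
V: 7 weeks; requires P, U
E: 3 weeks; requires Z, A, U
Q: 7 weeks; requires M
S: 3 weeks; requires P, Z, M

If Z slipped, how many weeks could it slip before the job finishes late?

Critical path: P→Y→M→Q = 6+6+7+7 = 26, so the finish is 26 weeks.
Z finishes as early as 11 and must finish by 12.
So Z can slip 12 − 11 = 1 week.

1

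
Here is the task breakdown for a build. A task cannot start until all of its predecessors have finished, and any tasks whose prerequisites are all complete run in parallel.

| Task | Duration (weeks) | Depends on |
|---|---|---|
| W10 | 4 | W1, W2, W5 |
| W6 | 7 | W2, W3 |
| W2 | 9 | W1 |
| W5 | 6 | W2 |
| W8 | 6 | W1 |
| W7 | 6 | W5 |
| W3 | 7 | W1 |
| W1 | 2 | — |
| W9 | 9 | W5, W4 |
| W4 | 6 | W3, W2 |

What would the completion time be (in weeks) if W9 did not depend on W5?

26

Before: longest chain W1→W2→W4→W9 = 2+9+6+9 = 26, finish 26.
Dropping W5→W9 doesn't change W9's earliest start (17); another predecessor still binds.
The longest chain is now W1→W2→W4→W9 = 2+9+6+9 = 26, so the job takes 26 weeks.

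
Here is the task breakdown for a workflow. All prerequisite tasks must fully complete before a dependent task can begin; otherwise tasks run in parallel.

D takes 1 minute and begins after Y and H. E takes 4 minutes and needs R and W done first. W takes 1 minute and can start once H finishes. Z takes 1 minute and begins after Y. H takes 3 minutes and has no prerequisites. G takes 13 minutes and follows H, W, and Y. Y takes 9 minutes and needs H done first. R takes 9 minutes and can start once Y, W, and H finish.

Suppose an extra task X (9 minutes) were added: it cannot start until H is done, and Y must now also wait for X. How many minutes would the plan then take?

Originally the plan takes 25 minutes.
With X inserted, Y now waits for max(H, X).
New critical path: H→X→Y→R→E = 3+9+9+9+4 = 34 ⇒ 34 minutes.

34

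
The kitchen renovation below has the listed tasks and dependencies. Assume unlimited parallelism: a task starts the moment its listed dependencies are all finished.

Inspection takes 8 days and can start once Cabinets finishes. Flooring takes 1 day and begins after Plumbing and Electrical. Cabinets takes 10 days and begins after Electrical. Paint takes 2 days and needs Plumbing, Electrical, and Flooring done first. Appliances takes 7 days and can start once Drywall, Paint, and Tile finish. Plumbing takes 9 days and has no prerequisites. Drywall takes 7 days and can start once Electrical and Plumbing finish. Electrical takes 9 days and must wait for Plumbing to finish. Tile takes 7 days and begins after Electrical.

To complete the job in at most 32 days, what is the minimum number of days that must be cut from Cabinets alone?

4

Current finish: 36 days; target: 32.
Cabinets is on every critical path, so each day cut from Cabinets cuts the finish by one (this holds down to a finish of 32).
Need 36 − 32 = 4 days off Cabinets → Cabinets becomes 6 days, finish becomes 32.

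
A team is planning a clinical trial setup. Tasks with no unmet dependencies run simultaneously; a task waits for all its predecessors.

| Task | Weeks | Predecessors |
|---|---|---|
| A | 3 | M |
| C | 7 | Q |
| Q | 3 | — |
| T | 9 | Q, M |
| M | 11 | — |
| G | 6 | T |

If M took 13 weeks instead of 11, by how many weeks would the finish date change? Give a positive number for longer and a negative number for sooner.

2

Actual critical path: M→T→G = 11+9+6 = 26 ⇒ 26 weeks.
Since M is critical, the +2 change carries straight to that chain (now 28 weeks).
No other chain overtakes it, so the finish is 28 weeks.
Change in finish: 28 − 26 = +2 weeks.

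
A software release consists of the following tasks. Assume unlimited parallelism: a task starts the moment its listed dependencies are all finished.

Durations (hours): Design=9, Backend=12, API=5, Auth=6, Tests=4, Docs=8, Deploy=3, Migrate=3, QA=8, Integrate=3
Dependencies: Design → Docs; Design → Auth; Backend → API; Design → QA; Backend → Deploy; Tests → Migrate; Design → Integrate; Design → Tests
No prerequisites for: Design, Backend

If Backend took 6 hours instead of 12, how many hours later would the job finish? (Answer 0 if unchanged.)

Actual critical path: Backend→API = 12+5 = 17 ⇒ 17 hours.
Backend is on the critical path; changing it to 6 makes that path 11 hours.
The binding chain switches to Design→Docs = 9+8 = 17; finish 17 hours.
Change in finish: 17 − 17 = +0 hours.

0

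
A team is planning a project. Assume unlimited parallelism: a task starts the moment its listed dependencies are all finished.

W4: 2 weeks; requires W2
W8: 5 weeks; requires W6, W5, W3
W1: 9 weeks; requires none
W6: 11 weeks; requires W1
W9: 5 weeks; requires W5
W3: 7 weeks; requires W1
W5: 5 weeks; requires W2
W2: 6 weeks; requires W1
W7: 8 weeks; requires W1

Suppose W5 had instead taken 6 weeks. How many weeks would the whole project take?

26

Baseline: W1→W2→W5→W8 = 9+6+5+5 = 25 → 25 weeks.
W5 is on the critical path; changing it to 6 makes that path 26 weeks.
No other chain overtakes it, so the finish is 26 weeks.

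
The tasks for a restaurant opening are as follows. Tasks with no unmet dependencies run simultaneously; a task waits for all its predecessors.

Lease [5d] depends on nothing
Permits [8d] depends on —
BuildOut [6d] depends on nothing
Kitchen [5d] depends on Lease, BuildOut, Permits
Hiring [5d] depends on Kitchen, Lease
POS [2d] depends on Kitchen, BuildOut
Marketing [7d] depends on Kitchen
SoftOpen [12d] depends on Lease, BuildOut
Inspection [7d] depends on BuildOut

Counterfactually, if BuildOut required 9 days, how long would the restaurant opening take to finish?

The binding path is Permits→Kitchen→Marketing = 8+5+7 = 20; finish at 20 days.
The longest path through BuildOut is only 18 days, so BuildOut has float 2.
New critical path: BuildOut→Kitchen→Marketing = 9+5+7 = 21 ⇒ 21 days.

21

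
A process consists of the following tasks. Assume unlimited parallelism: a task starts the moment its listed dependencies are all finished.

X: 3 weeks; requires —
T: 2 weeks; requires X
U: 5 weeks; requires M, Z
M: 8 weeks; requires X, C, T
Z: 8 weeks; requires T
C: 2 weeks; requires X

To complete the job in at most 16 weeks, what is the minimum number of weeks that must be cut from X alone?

Current finish: 18 weeks; target: 16.
X is on every critical path, so each week cut from X cuts the finish by one (this holds down to a finish of 16).
Need 18 − 16 = 2 weeks off X → X becomes 1 week, finish becomes 16.

2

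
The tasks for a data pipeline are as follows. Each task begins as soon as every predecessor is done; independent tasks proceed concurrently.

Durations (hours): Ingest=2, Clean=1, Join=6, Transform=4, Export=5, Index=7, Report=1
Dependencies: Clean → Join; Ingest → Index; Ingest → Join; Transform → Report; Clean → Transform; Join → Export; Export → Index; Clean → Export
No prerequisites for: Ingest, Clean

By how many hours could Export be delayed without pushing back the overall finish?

0

The longest chain is Ingest→Join→Export→Index = 2+6+5+7 = 20; overall finish 20 hours.
Export finishes as early as 13 and must finish by 13.
So Export can slip 13 − 13 = 0 hours.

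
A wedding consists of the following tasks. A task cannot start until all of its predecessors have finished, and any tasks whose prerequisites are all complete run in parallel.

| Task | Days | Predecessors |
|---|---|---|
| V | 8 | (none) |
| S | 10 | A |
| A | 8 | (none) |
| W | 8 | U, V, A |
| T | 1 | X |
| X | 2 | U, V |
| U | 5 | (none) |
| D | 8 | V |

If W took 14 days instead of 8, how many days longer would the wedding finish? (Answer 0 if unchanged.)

As given, the longest chain is A→S = 8+10 = 18, so the finish is 18 days.
W has 2 days of float (longest path through it is 16).
The binding chain switches to V→W = 8+14 = 22; finish 22 days.
Change in finish: 22 − 18 = +4 days.

4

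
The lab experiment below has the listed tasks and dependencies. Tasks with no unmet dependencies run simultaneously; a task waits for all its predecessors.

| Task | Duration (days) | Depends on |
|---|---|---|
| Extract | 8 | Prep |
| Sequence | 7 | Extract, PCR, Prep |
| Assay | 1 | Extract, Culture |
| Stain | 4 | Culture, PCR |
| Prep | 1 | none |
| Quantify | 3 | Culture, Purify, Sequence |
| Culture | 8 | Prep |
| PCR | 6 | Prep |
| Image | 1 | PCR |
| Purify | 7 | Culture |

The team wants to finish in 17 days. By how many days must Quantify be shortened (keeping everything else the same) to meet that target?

Current finish: 19 days; target: 17.
Quantify is on every critical path, so each day cut from Quantify cuts the finish by one (this holds down to a finish of 17).
Need 19 − 17 = 2 days off Quantify → Quantify becomes 1 day, finish becomes 17.

2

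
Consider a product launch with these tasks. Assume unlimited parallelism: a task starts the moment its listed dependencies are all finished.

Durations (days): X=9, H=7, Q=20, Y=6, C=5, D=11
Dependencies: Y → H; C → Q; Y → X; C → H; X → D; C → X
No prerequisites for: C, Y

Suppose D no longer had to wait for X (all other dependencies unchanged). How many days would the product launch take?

25

With the dependency in place, Y→X→D = 6+9+11 = 26 sets the finish at 26 days.
Without X→D, D's earliest start moves from 15 to 0.
The longest chain is now C→Q = 5+20 = 25, so the product launch takes 25 days.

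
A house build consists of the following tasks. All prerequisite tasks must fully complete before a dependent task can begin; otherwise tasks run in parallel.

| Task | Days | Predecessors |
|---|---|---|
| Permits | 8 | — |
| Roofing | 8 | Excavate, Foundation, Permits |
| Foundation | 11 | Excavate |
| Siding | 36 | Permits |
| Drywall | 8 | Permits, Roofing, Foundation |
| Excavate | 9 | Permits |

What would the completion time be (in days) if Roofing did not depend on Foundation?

44

Before: longest chain Permits→Excavate→Foundation→Roofing→Drywall = 8+9+11+8+8 = 44, finish 44.
Without Foundation→Roofing, Roofing's earliest start moves from 28 to 17.
New critical path: Permits→Siding = 8+36 = 44 ⇒ 44 days.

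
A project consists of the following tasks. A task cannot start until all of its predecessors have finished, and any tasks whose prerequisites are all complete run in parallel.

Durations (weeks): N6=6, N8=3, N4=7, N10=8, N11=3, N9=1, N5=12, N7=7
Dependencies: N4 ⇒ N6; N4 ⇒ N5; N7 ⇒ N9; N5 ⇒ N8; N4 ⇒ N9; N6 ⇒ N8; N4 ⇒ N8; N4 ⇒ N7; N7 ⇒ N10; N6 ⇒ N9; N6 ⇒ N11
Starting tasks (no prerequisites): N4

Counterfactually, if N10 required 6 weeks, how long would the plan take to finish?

The binding path is N4→N7→N10 = 7+7+8 = 22; finish at 22 weeks.
N10 lies on that path, so at 6 weeks the path becomes 20 weeks.
Now N4→N5→N8 = 7+12+3 = 22 is longest, so the finish becomes 22 weeks.

22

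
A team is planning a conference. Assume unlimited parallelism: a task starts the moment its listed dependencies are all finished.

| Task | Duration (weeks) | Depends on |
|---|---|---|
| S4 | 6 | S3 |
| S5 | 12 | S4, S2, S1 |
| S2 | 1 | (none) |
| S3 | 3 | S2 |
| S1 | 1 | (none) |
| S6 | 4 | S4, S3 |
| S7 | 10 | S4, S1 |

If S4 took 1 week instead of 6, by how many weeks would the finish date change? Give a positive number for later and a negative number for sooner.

As given, the longest chain is S2→S3→S4→S5 = 1+3+6+12 = 22, so the finish is 22 weeks.
S4 lies on that path, so at 1 week the path becomes 17 weeks.
The critical path is still S2→S3→S4→S5; finish is now 17 weeks.
Change in finish: 17 − 22 = -5 weeks.

-5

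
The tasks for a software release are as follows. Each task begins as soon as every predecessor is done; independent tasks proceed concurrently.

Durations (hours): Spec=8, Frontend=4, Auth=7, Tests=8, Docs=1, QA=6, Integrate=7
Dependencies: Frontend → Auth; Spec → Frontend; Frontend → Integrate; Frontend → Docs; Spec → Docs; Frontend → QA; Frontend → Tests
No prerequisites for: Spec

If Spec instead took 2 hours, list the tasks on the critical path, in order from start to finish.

Critical path before the change: Spec→Frontend→Tests = 8+4+8 = 20 giving 20 hours.
Spec lies on that path, so at 2 hours the path becomes 14 hours.
No other chain overtakes it, so the finish is 14 hours.

Spec, Frontend, Tests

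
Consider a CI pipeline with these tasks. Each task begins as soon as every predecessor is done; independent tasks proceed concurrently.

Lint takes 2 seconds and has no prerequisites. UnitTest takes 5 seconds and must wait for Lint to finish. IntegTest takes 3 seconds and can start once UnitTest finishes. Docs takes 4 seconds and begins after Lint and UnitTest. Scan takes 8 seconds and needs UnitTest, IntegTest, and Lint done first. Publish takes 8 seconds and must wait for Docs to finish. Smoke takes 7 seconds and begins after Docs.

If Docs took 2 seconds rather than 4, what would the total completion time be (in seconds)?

18

The binding path is Lint→UnitTest→Docs→Publish = 2+5+4+8 = 19; finish at 19 seconds.
Since Docs is critical, the -2 change carries straight to that chain (now 17 seconds).
New critical path: Lint→UnitTest→IntegTest→Scan = 2+5+3+8 = 18 ⇒ 18 seconds.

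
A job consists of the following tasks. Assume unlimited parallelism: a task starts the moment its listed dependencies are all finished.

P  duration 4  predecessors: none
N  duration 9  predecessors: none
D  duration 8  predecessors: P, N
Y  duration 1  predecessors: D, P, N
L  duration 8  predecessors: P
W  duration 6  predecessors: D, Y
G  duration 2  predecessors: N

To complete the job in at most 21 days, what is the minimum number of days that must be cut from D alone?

Current finish: 24 days; target: 21.
D is on every critical path, so each day cut from D cuts the finish by one (this holds down to a finish of 17).
Need 24 − 21 = 3 days off D → D becomes 5 days, finish becomes 21.

3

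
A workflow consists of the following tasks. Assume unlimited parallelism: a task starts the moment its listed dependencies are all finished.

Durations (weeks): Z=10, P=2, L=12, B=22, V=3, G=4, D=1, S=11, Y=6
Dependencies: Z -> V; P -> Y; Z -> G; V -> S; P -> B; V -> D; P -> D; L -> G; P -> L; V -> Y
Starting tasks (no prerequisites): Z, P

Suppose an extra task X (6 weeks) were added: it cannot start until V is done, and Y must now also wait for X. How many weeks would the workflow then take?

Originally the workflow takes 24 weeks.
With X inserted, Y now waits for max(V, P, X).
New critical path: Z→V→X→Y = 10+3+6+6 = 25 ⇒ 25 weeks.

25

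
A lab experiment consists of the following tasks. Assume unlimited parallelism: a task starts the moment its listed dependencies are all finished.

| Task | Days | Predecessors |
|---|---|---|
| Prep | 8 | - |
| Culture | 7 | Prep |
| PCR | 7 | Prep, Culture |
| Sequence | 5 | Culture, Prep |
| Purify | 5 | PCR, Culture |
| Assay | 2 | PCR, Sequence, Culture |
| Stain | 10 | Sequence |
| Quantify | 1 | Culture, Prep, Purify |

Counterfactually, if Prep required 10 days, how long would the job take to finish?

Actual critical path: Prep→Culture→Sequence→Stain = 8+7+5+10 = 30 ⇒ 30 days.
Since Prep is critical, the +2 change carries straight to that chain (now 32 days).
The critical path is still Prep→Culture→Sequence→Stain; finish is now 32 days.

32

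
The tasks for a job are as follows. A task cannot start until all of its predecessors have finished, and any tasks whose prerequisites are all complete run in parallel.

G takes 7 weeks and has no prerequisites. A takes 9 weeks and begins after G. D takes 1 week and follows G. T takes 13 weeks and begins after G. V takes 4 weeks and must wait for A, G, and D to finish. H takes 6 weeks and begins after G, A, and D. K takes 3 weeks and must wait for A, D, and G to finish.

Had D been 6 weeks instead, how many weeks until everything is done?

The binding path is G→A→H = 7+9+6 = 22; finish at 22 weeks.
D is off the critical path — its longest chain is 14 weeks, giving 8 of slack.
That remains the longest chain; total 22 weeks.

22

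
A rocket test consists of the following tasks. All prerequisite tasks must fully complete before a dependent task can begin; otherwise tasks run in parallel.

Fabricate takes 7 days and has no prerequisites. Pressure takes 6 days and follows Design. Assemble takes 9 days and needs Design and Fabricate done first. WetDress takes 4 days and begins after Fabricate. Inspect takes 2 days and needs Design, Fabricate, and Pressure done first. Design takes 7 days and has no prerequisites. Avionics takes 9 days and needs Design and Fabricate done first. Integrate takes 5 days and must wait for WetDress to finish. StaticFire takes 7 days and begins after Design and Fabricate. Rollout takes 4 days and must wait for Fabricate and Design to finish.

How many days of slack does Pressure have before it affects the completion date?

1

The longest chain is Design→Avionics = 7+9 = 16; overall finish 16 days.
The longest chain containing Pressure totals 15 days.
Float = 16 − 15 = 1.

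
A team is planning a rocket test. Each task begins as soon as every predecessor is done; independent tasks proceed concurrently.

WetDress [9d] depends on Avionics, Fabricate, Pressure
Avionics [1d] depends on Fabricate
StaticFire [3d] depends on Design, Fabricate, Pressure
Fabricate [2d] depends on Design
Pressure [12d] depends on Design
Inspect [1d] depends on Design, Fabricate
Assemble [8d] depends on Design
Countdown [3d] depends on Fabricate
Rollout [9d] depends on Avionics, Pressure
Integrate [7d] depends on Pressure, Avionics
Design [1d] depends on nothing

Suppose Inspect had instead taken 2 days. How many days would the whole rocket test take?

Critical path before the change: Design→Pressure→WetDress = 1+12+9 = 22 giving 22 days.
The longest path through Inspect is only 4 days, so Inspect has float 18.
No other chain overtakes it, so the finish is 22 days.

22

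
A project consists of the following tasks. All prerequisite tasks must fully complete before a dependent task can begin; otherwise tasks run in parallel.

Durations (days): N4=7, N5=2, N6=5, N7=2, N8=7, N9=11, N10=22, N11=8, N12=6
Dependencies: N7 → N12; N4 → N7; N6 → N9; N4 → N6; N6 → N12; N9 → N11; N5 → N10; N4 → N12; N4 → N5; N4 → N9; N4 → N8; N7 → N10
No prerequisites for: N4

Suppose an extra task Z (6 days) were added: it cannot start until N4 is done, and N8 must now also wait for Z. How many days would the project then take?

Originally the project takes 31 days.
With Z inserted, N8 now waits for max(N4, Z).
New critical path: N4→N5→N10 = 7+2+22 = 31 ⇒ 31 days.

31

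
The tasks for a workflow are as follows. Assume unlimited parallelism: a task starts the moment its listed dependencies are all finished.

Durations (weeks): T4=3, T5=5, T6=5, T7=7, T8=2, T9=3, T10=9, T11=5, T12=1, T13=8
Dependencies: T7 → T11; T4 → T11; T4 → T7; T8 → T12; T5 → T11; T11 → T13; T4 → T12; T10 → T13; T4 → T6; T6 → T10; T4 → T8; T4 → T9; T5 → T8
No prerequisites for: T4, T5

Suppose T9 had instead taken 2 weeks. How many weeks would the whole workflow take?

Baseline: T4→T6→T10→T13 = 3+5+9+8 = 25 → 25 weeks.
T9 is off the critical path — its longest chain is 6 weeks, giving 19 of slack.
The critical path is still T4→T6→T10→T13; finish is now 25 weeks.

25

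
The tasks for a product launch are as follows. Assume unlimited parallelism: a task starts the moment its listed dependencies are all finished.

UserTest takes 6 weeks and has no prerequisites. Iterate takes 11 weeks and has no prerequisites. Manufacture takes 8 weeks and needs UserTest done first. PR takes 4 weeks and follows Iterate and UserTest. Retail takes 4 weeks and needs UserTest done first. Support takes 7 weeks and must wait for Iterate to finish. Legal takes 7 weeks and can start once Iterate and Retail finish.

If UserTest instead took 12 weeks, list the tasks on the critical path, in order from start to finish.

As given, the longest chain is Iterate→Support = 11+7 = 18, so the finish is 18 weeks.
The longest path through UserTest is only 17 weeks, so UserTest has float 1.
New critical path: UserTest→Retail→Legal = 12+4+7 = 23 ⇒ 23 weeks.

UserTest, Retail, Legal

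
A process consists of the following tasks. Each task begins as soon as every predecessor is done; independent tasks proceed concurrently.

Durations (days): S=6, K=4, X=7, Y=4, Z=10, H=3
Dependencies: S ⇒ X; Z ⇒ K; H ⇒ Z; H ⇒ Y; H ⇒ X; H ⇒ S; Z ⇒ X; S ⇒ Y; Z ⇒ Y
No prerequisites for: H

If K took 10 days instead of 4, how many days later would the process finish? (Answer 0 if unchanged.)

3

The binding path is H→Z→X = 3+10+7 = 20; finish at 20 days.
K has 3 days of float (longest path through it is 17).
New critical path: H→Z→K = 3+10+10 = 23 ⇒ 23 days.
Change in finish: 23 − 20 = +3 days.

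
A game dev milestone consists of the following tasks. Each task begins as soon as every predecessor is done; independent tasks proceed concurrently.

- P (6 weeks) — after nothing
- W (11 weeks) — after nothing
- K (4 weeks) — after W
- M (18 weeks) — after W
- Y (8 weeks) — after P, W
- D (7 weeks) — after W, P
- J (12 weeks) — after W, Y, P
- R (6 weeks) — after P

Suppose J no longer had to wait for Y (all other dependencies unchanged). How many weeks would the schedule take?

With the dependency in place, W→Y→J = 11+8+12 = 31 sets the finish at 31 weeks.
Without Y→J, J's earliest start moves from 19 to 11.
New critical path: W→M = 11+18 = 29 ⇒ 29 weeks.

29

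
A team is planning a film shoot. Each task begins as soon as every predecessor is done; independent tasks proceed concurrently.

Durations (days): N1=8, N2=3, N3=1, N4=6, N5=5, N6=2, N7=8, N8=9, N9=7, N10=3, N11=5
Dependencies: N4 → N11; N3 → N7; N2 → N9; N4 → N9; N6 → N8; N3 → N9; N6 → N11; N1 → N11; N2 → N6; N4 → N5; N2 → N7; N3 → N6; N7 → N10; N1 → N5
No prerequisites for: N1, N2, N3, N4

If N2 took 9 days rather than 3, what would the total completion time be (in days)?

20

As given, the longest chain is N2→N6→N8 = 3+2+9 = 14, so the finish is 14 days.
Since N2 is critical, the +6 change carries straight to that chain (now 20 days).
No other chain overtakes it, so the finish is 20 days.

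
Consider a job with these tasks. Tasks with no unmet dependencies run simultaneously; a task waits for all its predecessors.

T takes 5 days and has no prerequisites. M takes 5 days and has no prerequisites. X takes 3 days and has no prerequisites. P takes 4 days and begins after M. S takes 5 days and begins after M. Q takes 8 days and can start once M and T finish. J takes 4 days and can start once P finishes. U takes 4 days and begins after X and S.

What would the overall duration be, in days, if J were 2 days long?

Critical path before the change: M→S→U = 5+5+4 = 14 giving 14 days.
J is off the critical path — its longest chain is 13 days, giving 1 of slack.
No other chain overtakes it, so the finish is 14 days.

14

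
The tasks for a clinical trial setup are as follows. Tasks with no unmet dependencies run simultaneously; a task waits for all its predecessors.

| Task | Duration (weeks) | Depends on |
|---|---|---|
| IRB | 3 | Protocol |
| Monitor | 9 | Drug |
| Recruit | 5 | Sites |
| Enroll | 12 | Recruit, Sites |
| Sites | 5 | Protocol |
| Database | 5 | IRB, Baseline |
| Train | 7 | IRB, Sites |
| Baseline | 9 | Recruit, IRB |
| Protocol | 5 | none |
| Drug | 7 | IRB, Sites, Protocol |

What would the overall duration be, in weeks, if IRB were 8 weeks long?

29

Critical path before the change: Protocol→Sites→Recruit→Baseline→Database = 5+5+5+9+5 = 29 giving 29 weeks.
The longest path through IRB is only 24 weeks, so IRB has float 5.
New critical path: Protocol→IRB→Drug→Monitor = 5+8+7+9 = 29 ⇒ 29 weeks.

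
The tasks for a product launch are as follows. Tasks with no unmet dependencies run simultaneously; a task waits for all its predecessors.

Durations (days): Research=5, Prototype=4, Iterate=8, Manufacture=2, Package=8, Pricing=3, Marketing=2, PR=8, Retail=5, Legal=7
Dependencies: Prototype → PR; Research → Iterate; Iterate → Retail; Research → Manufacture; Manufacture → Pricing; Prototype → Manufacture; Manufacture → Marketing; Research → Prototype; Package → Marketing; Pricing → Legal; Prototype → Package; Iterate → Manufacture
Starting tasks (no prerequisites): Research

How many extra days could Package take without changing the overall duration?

Critical path: Research→Iterate→Manufacture→Pricing→Legal = 5+8+2+3+7 = 25, so the finish is 25 days.
The longest chain containing Package totals 19 days.
So Package can slip 23 − 17 = 6 days.

6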